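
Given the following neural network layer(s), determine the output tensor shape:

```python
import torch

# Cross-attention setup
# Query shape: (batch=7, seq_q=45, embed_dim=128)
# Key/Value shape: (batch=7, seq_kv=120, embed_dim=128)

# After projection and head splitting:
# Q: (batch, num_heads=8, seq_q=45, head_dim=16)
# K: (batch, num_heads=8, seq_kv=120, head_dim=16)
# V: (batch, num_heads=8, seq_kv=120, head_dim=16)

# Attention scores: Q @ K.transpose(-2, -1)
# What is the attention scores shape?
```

Input: (7, 45, 128) -> Output: (7, 8, 45, 120)

Answer: (7, 8, 45, 120)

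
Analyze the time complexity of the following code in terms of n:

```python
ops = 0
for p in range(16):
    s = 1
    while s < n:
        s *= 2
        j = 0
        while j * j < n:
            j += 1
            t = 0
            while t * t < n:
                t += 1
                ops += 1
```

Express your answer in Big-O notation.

Each loop level contributes: 1 × log n × √n × √n. Multiplying the contributions gives O(n log n).

Answer: O(n log n)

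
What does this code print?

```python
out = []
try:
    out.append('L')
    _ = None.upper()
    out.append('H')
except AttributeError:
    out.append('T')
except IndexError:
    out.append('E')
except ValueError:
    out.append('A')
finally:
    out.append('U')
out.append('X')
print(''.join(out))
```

Execution trace: 'L' (try body) → 'T' (except AttributeError) → 'U' (finally) → 'X' (after the try/except). Output: LTUX

Answer: LTUX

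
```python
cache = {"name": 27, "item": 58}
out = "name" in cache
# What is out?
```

Trace:
`cache = {"name": 27, "item": 58}` → cache = {'name': 27, 'item': 58}
`out = "name" in cache` → out = True
So out = True

Answer: True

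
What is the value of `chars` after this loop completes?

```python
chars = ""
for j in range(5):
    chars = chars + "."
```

Repeat '.' 5 times
`chars` takes the values: "" → "." → ".." → "..." → "...." → "....."

Answer: "....."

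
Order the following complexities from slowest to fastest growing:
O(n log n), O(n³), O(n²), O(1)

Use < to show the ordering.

Ordered by growth rate: O(1) < O(n log n) < O(n²) < O(n³)

Answer: O(1) < O(n log n) < O(n²) < O(n³)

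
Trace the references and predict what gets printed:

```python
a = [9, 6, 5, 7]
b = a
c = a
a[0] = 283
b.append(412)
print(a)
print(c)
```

Key concept: multiple aliases.
Step by step:
`a = [9, 6, 5, 7]` → a = [9, 6, 5, 7]
`b = a` → b = [9, 6, 5, 7] (same object as a)
`c = a` → c = [9, 6, 5, 7] (same object as a, b)
`a[0] = 283` → a = [283, 6, 5, 7] (same object as b, c); b = [283, 6, 5, 7] (same object as a, c); c = [283, 6, 5, 7] (same object as a, b)
`b.append(412)` → a = [283, 6, 5, 7, 412] (same object as b, c); b = [283, 6, 5, 7, 412] (same object as a, c); c = [283, 6, 5, 7, 412] (same object as a, b)
`print(a)` → prints [283, 6, 5, 7, 412]
`print(c)` → prints [283, 6, 5, 7, 412]

Answer:
[283, 6, 5, 7, 412]
[283, 6, 5, 7, 412]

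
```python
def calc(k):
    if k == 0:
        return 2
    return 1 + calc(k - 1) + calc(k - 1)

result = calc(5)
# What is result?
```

calc(k) = 1 + 2·calc(k-1), calc(0)=2. Closed form: (2+1)·2^5 - 1 = 95.

Answer: 95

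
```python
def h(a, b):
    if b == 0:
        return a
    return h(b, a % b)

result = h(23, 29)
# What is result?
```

h(23, 29) -> h(29, 23) -> h(23, 6) -> h(6, 5) -> h(5, 1) -> h(1, 0) -> 1

Answer: 1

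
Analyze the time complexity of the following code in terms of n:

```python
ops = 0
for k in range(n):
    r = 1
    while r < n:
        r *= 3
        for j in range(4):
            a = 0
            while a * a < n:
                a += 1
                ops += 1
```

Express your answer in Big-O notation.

Each loop level contributes: n × log n × 1 × √n. Multiplying the contributions gives O(n√n log n).

Answer: O(n√n log n)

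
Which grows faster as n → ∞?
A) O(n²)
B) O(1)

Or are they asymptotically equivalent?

O(n²) vs O(1): Higher order terms dominate.

Answer: A) O(n²) grows faster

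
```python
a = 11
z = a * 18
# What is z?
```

Trace:
`a = 11` → a = 11
`z = a * 18` → z = 198
So z = 198

Answer: 198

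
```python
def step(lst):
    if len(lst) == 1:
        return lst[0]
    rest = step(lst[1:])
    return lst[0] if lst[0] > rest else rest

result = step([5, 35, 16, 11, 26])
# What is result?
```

Recursive max over [5, 35, 16, 11, 26] = 35

Answer: 35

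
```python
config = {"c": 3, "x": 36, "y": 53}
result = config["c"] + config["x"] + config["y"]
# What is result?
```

Trace:
`config = {"c": 3, "x": 36, "y": 53}` → config = {'c': 3, 'x': 36, 'y': 53}
`result = config["c"] + config["x"] + config["y"]` → result = 92
So result = 92

Answer: 92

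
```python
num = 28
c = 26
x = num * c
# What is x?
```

Trace:
`num = 28` → num = 28
`c = 26` → c = 26
`x = num * c` → x = 728
So x = 728

Answer: 728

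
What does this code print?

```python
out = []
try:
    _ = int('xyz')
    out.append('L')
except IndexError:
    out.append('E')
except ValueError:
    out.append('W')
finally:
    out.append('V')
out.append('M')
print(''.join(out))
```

Execution trace: 'W' (except ValueError) → 'V' (finally) → 'M' (after the try/except). Output: WVM

Answer: WVM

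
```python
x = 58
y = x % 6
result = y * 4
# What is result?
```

Trace:
`x = 58` → x = 58
`y = x % 6` → y = 4
`result = y * 4` → result = 16
So result = 16

Answer: 16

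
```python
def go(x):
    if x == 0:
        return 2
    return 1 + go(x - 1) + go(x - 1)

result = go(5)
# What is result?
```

go(x) = 1 + 2·go(x-1), go(0)=2. Closed form: (2+1)·2^5 - 1 = 95.

Answer: 95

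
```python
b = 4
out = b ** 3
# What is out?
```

Trace:
`b = 4` → b = 4
`out = b ** 3` → out = 64
So out = 64

Answer: 64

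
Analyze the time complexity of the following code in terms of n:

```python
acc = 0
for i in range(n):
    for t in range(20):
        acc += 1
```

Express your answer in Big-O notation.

Each loop level contributes: n × 1. Multiplying the contributions gives O(n).

Answer: O(n)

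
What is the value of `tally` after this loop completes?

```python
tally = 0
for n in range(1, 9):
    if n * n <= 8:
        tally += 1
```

Count numbers where n² ≤ 8
`tally` takes the values: 0 → 1 → 2

Answer: 2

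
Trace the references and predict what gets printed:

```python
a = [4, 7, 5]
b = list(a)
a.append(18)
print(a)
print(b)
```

Key concept: list() constructor creates copy.
Step by step:
`a = [4, 7, 5]` → a = [4, 7, 5]
`b = list(a)` → b = [4, 7, 5]
`a.append(18)` → a = [4, 7, 5, 18]
`print(a)` → prints [4, 7, 5, 18]
`print(b)` → prints [4, 7, 5]

Answer:
[4, 7, 5, 18]
[4, 7, 5]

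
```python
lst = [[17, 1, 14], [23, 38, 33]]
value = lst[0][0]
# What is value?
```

Trace:
`lst = [[17, 1, 14], [23, 38, 33]]` → lst = [[17, 1, 14], [23, 38, 33]]
`value = lst[0][0]` → value = 17
So value = 17

Answer: 17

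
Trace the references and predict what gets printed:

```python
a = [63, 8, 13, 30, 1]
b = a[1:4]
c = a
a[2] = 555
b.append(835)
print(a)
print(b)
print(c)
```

Key concept: slice vs alias.
Step by step:
`a = [63, 8, 13, 30, 1]` → a = [63, 8, 13, 30, 1]
`b = a[1:4]` → b = [8, 13, 30]
`c = a` → c = [63, 8, 13, 30, 1] (same object as a)
`a[2] = 555` → a = [63, 8, 555, 30, 1] (same object as c); c = [63, 8, 555, 30, 1] (same object as a)
`b.append(835)` → b = [8, 13, 30, 835]
`print(a)` → prints [63, 8, 555, 30, 1]
`print(b)` → prints [8, 13, 30, 835]
`print(c)` → prints [63, 8, 555, 30, 1]

Answer:
[63, 8, 555, 30, 1]
[8, 13, 30, 835]
[63, 8, 555, 30, 1]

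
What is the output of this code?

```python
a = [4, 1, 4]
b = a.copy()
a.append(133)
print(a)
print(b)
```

Key concept: list.copy() creates independent copy.
Step by step:
`a = [4, 1, 4]` → a = [4, 1, 4]
`b = a.copy()` → b = [4, 1, 4]
`a.append(133)` → a = [4, 1, 4, 133]
`print(a)` → prints [4, 1, 4, 133]
`print(b)` → prints [4, 1, 4]

Answer:
[4, 1, 4, 133]
[4, 1, 4]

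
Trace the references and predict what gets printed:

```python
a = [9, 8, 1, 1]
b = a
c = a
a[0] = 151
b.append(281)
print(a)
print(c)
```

Key concept: multiple aliases.
Step by step:
`a = [9, 8, 1, 1]` → a = [9, 8, 1, 1]
`b = a` → b = [9, 8, 1, 1] (same object as a)
`c = a` → c = [9, 8, 1, 1] (same object as a, b)
`a[0] = 151` → a = [151, 8, 1, 1] (same object as b, c); b = [151, 8, 1, 1] (same object as a, c); c = [151, 8, 1, 1] (same object as a, b)
`b.append(281)` → a = [151, 8, 1, 1, 281] (same object as b, c); b = [151, 8, 1, 1, 281] (same object as a, c); c = [151, 8, 1, 1, 281] (same object as a, b)
`print(a)` → prints [151, 8, 1, 1, 281]
`print(c)` → prints [151, 8, 1, 1, 281]

Answer:
[151, 8, 1, 1, 281]
[151, 8, 1, 1, 281]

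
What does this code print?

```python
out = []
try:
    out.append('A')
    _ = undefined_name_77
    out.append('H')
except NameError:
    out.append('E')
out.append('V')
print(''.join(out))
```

Execution trace: 'A' (try body) → 'E' (except NameError) → 'V' (after the try/except). Output: AEV

Answer: AEV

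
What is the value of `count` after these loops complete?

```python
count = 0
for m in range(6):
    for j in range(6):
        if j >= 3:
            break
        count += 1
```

Inner breaks at 3, outer runs 6 times
`count` takes the values: 0 → 1 → 2 → 3 → 4 → 5 → 6 → 7 → 8 → 9 → 10 → 11 → 12 → 13 → 14 → 15 → 16 → 17 → 18

Answer: 18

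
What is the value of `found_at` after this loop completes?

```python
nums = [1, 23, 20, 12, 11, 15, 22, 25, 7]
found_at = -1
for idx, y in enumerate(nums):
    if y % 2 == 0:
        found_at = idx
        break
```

First even number index in [1, 23, 20, 12, 11, 15, 22, 25, 7]
`found_at` takes the values: -1 → 2

Answer: 2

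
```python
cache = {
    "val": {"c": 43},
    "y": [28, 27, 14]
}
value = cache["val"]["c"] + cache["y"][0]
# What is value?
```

Trace:
`cache = { ...` → cache = {'val': {'c': 43}, 'y': [28, 27, 14]}
`value = cache["val"]["c"] + cache["y"][0]` → value = 71
So value = 71

Answer: 71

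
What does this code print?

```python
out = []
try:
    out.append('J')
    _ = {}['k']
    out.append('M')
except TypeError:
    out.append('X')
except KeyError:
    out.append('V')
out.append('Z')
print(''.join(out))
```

Execution trace: 'J' (try body) → 'V' (except KeyError) → 'Z' (after the try/except). Output: JVZ

Answer: JVZ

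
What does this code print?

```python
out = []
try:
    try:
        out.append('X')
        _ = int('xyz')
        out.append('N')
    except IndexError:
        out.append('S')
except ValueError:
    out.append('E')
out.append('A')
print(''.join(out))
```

Execution trace: 'X' (try body) → 'E' (outer except ValueError) → 'A' (after the try/except). Output: XEA

Answer: XEA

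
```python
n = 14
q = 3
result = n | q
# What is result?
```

Trace:
`n = 14` → n = 14
`q = 3` → q = 3
`result = n | q` → result = 15
So result = 15

Answer: 15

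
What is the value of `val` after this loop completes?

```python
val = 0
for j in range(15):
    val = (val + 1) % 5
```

Increment mod 5, 15 times = 0
`val` takes the values: 0 → 1 → 2 → 3 → 4 → 0 → 1 → 2 → 3 → 4 → 0 → 1 → 2 → 3 → 4 → 0

Answer: 0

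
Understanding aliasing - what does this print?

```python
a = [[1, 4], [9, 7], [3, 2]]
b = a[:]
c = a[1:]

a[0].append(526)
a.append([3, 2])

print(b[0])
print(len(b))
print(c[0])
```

Key concept: slice with nested mutation.
Step by step:
`a = [[1, 4], [9, 7], [3, 2]]` → a = [[1, 4], [9, 7], [3, 2]]
`b = a[:]` → b = [[1, 4], [9, 7], [3, 2]]
`c = a[1:]` → c = [[9, 7], [3, 2]]
`a[0].append(526)` → a = [[1, 4, 526], [9, 7], [3, 2]]; b = [[1, 4, 526], [9, 7], [3, 2]]
`a.append([3, 2])` → a = [[1, 4, 526], [9, 7], [3, 2], [3, 2]]
`print(b[0])` → prints [1, 4, 526]
`print(len(b))` → prints 3
`print(c[0])` → prints [9, 7]

Answer:
[1, 4, 526]
3
[9, 7]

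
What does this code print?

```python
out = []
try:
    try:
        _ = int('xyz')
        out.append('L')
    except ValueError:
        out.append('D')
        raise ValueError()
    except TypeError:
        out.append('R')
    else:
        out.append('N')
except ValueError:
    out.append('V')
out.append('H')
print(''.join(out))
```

Execution trace: 'D' (inner except ValueError) → 'V' (outer except ValueError) → 'H' (after the try/except). Output: DVH

Answer: DVH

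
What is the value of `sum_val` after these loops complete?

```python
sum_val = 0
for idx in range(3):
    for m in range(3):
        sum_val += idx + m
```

Sum of all idx+m for idx,m in 3x3
`sum_val` takes the values: 0 → 1 → 3 → 4 → 6 → 9 → 11 → 14 → 18

Answer: 18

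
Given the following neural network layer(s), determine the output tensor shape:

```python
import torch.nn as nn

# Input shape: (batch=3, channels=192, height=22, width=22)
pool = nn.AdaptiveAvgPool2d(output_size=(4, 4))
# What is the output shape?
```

Input: (3, 192, 22, 22) -> Output: (3, 192, 4, 4)

Answer: (3, 192, 4, 4)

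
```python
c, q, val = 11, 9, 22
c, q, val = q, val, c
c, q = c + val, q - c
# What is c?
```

Trace:
`c, q, val = 11, 9, 22` → c = 11; q = 9; val = 22
`c, q, val = q, val, c` → c = 9; q = 22; val = 11
`c, q = c + val, q - c` → c = 20; q = 13
So c = 20

Answer: 20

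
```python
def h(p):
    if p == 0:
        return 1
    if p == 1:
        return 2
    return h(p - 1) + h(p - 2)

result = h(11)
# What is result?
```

Build up from base cases: h(0)=1, h(1)=2, h(2)=3, h(3)=5, h(4)=8, h(5)=13, h(6)=21, ..., h(11)=233

Answer: 233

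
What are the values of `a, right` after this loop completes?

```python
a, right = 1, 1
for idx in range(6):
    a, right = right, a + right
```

Fibonacci: after 6 iterations
`a, right` takes the values: (1, 1) → (1, 2) → (2, 3) → (3, 5) → (5, 8) → (8, 13) → (13, 21)

Answer: 13, 21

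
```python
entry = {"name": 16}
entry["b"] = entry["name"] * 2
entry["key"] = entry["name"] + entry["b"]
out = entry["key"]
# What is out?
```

Trace:
`entry = {"name": 16}` → entry = {'name': 16}
`entry["b"] = entry["name"] * 2` → entry = {'name': 16, 'b': 32}
`entry["key"] = entry["name"] + entry["b"]` → entry = {'name': 16, 'b': 32, 'key': 48}
`out = entry["key"]` → out = 48
So out = 48

Answer: 48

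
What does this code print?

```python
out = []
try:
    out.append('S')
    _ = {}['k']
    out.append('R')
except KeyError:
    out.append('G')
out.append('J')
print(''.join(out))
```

Execution trace: 'S' (try body) → 'G' (except KeyError) → 'J' (after the try/except). Output: SGJ

Answer: SGJ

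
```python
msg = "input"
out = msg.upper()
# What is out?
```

Trace:
`msg = "input"` → msg = 'input'
`out = msg.upper()` → out = 'INPUT'
So out = 'INPUT'

Answer: 'INPUT'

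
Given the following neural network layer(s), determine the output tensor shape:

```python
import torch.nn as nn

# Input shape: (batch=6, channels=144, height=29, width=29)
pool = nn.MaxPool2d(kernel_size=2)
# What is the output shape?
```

Input: (6, 144, 29, 29) -> Output: (6, 144, 14, 14)

Answer: (6, 144, 14, 14)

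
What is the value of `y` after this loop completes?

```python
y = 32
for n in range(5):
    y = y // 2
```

Halve 5 times: 32 // 2^5 = 1
`y` takes the values: 32 → 16 → 8 → 4 → 2 → 1

Answer: 1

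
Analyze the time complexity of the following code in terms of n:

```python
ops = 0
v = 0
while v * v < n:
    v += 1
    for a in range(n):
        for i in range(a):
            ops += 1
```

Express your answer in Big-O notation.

Each loop level contributes: √n × n × n. Multiplying the contributions gives O(n^2√n).

Answer: O(n^2√n)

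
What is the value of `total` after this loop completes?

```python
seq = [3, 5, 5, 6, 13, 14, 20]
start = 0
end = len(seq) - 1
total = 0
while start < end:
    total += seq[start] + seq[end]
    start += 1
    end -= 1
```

Sum of pairs from ends
`total` takes the values: 0 → 23 → 42 → 60

Answer: 60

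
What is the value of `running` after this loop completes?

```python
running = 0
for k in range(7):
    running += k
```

Sum of 0 to 6 = 21
`running` takes the values: 0 → 1 → 3 → 6 → 10 → 15 → 21

Answer: 21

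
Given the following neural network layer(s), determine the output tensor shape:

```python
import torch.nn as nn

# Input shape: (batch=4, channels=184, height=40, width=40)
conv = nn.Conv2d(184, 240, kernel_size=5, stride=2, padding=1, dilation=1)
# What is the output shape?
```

Input: (4, 184, 40, 40) -> Output: (4, 240, 19, 19)

Answer: (4, 240, 19, 19)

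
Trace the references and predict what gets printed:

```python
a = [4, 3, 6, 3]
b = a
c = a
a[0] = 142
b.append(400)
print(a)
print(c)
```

Key concept: multiple aliases.
Step by step:
`a = [4, 3, 6, 3]` → a = [4, 3, 6, 3]
`b = a` → b = [4, 3, 6, 3] (same object as a)
`c = a` → c = [4, 3, 6, 3] (same object as a, b)
`a[0] = 142` → a = [142, 3, 6, 3] (same object as b, c); b = [142, 3, 6, 3] (same object as a, c); c = [142, 3, 6, 3] (same object as a, b)
`b.append(400)` → a = [142, 3, 6, 3, 400] (same object as b, c); b = [142, 3, 6, 3, 400] (same object as a, c); c = [142, 3, 6, 3, 400] (same object as a, b)
`print(a)` → prints [142, 3, 6, 3, 400]
`print(c)` → prints [142, 3, 6, 3, 400]

Answer:
[142, 3, 6, 3, 400]
[142, 3, 6, 3, 400]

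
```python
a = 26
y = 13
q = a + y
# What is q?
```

Trace:
`a = 26` → a = 26
`y = 13` → y = 13
`q = a + y` → q = 39
So q = 39

Answer: 39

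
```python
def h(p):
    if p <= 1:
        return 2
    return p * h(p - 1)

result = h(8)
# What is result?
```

h(8) = 8 * 7 * 6 * 5 * 4 * 3 * 2 * 2 = 80640

Answer: 80640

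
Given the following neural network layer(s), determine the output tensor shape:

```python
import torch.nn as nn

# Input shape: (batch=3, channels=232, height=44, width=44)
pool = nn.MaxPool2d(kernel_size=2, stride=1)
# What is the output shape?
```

Input: (3, 232, 44, 44) -> Output: (3, 232, 43, 43)

Answer: (3, 232, 43, 43)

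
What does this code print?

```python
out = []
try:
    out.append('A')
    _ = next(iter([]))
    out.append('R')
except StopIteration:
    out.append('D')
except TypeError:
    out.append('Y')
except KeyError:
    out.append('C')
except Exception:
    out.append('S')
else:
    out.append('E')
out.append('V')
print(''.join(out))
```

Execution trace: 'A' (try body) → 'D' (except StopIteration) → 'V' (after the try/except). Output: ADV

Answer: ADV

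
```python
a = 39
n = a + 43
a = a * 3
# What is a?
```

Trace:
`a = 39` → a = 39
`n = a + 43` → n = 82
`a = a * 3` → a = 117
So a = 117

Answer: 117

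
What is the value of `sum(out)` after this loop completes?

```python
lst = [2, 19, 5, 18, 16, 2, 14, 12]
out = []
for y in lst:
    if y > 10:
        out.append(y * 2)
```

Sum of doubled values > 10
`out` takes the values: [] → [38] → [38, 36] → [38, 36, 32] → [38, 36, 32, 28] → [38, 36, 32, 28, 24]
So `sum(out)` = 158

Answer: 158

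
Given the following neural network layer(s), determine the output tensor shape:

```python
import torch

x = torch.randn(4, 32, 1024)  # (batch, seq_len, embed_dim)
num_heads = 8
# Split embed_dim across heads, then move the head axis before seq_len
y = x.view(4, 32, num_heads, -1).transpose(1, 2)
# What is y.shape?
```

Input: (4, 32, 1024) -> head_dim = 1024 // 8 = 128; after view: (4, 32, 8, 128) -> after transpose(1, 2): (4, 8, 32, 128) -> Output: (4, 8, 32, 128)

Answer: (4, 8, 32, 128)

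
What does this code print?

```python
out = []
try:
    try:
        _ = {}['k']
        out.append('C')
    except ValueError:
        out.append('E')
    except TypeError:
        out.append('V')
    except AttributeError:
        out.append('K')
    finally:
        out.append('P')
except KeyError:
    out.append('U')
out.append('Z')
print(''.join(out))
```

Execution trace: 'P' (finally) → 'U' (outer except KeyError) → 'Z' (after the try/except). Output: PUZ

Answer: PUZ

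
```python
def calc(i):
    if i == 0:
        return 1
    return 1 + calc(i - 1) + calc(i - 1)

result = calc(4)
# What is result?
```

calc(i) = 1 + 2·calc(i-1), calc(0)=1. Closed form: (1+1)·2^4 - 1 = 31.

Answer: 31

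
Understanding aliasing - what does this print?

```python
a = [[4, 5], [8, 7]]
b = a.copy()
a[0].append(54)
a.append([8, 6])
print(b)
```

Key concept: shallow copy with nested lists.
Step by step:
`a = [[4, 5], [8, 7]]` → a = [[4, 5], [8, 7]]
`b = a.copy()` → b = [[4, 5], [8, 7]]
`a[0].append(54)` → a = [[4, 5, 54], [8, 7]]; b = [[4, 5, 54], [8, 7]]
`a.append([8, 6])` → a = [[4, 5, 54], [8, 7], [8, 6]]
`print(b)` → prints [[4, 5, 54], [8, 7]]

Answer: [[4, 5, 54], [8, 7]]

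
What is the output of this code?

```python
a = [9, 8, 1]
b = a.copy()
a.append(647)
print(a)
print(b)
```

Key concept: list.copy() creates independent copy.
Step by step:
`a = [9, 8, 1]` → a = [9, 8, 1]
`b = a.copy()` → b = [9, 8, 1]
`a.append(647)` → a = [9, 8, 1, 647]
`print(a)` → prints [9, 8, 1, 647]
`print(b)` → prints [9, 8, 1]

Answer:
[9, 8, 1, 647]
[9, 8, 1]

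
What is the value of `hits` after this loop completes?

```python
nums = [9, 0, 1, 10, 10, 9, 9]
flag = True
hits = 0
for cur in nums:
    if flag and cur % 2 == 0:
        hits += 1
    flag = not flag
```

Count even values at even positions
`hits` takes the values: 0 → 1

Answer: 1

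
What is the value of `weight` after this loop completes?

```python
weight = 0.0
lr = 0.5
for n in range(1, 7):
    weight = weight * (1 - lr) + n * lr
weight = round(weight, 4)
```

Moving average with lr=0.5
`weight` takes the values: 0.0 → 0.5 → 1.25 → 2.125 → 3.0625 → 4.03125 → 5.015625 → 5.0156

Answer: 5.0156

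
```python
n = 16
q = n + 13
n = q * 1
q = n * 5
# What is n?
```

Trace:
`n = 16` → n = 16
`q = n + 13` → q = 29
`n = q * 1` → n = 29
`q = n * 5` → q = 145
So n = 29

Answer: 29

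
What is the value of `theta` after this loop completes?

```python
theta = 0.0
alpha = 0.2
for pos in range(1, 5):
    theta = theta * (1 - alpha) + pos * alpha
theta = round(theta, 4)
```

Moving average with lr=0.2
`theta` takes the values: 0.0 → 0.2 → 0.56 → 1.048 → 1.6384

Answer: 1.6384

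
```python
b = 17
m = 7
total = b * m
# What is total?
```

Trace:
`b = 17` → b = 17
`m = 7` → m = 7
`total = b * m` → total = 119
So total = 119

Answer: 119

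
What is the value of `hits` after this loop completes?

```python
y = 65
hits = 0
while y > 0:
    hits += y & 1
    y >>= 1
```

Count set bits in 65 (binary: 0b1000001)
`hits` takes the values: 0 → 1 → 2

Answer: 2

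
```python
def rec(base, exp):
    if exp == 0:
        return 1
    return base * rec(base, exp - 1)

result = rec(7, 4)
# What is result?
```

rec(7, 4) = 7 * 7 * 7 * 7 = 2401

Answer: 2401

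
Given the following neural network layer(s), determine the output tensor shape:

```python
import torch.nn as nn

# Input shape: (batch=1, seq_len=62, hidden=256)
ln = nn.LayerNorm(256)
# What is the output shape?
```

Input: (1, 62, 256) -> Output: (1, 62, 256)

Answer: (1, 62, 256)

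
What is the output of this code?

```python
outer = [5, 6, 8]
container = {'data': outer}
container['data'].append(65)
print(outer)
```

Key concept: dict holds reference to list.
Step by step:
`outer = [5, 6, 8]` → outer = [5, 6, 8]
`container = {'data': outer}` → container = {'data': [5, 6, 8]}
`container['data'].append(65)` → outer = [5, 6, 8, 65]; container = {'data': [5, 6, 8, 65]}
`print(outer)` → prints [5, 6, 8, 65]

Answer: [5, 6, 8, 65]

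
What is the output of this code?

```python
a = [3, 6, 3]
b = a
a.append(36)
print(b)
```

Key concept: basic list aliasing.
Step by step:
`a = [3, 6, 3]` → a = [3, 6, 3]
`b = a` → b = [3, 6, 3] (same object as a)
`a.append(36)` → a = [3, 6, 3, 36] (same object as b); b = [3, 6, 3, 36] (same object as a)
`print(b)` → prints [3, 6, 3, 36]

Answer: [3, 6, 3, 36]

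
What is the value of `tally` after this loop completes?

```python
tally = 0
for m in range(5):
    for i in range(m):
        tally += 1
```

Triangle number: 0+1+2+...+4
`tally` takes the values: 0 → 1 → 2 → 3 → 4 → 5 → 6 → 7 → 8 → 9 → 10

Answer: 10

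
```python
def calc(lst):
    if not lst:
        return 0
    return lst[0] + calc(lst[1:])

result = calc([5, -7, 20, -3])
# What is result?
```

5 + (-7) + 20 + (-3) + 0 = 15

Answer: 15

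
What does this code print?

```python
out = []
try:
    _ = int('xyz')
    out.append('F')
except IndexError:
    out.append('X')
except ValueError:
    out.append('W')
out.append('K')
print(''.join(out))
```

Execution trace: 'W' (except ValueError) → 'K' (after the try/except). Output: WK

Answer: WK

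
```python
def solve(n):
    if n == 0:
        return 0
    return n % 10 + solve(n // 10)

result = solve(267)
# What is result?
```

Sum of digits of 267: 7 + 6 + 2 = 15

Answer: 15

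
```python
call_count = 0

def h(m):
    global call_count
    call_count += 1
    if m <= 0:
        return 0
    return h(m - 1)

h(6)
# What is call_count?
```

Linear recursion stepping by 1: 7 calls from m=6 down to ≤0.

Answer: 7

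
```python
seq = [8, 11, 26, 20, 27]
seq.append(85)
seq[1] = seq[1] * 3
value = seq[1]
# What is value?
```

Trace:
`seq = [8, 11, 26, 20, 27]` → seq = [8, 11, 26, 20, 27]
`seq.append(85)` → seq = [8, 11, 26, 20, 27, 85]
`seq[1] = seq[1] * 3` → seq = [8, 33, 26, 20, 27, 85]
`value = seq[1]` → value = 33
So value = 33

Answer: 33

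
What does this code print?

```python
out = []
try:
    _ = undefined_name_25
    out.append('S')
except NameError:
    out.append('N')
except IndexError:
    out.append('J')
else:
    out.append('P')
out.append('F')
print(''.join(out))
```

Execution trace: 'N' (except NameError) → 'F' (after the try/except). Output: NF

Answer: NF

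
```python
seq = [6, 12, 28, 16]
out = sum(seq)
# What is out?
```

Trace:
`seq = [6, 12, 28, 16]` → seq = [6, 12, 28, 16]
`out = sum(seq)` → out = 62
So out = 62

Answer: 62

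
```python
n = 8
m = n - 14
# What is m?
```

Trace:
`n = 8` → n = 8
`m = n - 14` → m = -6
So m = -6

Answer: -6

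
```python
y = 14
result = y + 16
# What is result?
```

Trace:
`y = 14` → y = 14
`result = y + 16` → result = 30
So result = 30

Answer: 30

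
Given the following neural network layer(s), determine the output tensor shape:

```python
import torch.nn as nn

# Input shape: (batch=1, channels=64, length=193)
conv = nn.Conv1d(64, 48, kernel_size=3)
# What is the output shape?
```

Input: (1, 64, 193) -> Output: (1, 48, 191)

Answer: (1, 48, 191)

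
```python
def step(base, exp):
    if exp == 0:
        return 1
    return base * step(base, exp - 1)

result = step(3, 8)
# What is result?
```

step(3, 8) = 3 * 3 * 3 * 3 * 3 * 3 * 3 * 3 = 6561

Answer: 6561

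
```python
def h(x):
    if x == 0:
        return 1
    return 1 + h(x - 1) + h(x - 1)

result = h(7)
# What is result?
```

h(x) = 1 + 2·h(x-1), h(0)=1. Closed form: (1+1)·2^7 - 1 = 255.

Answer: 255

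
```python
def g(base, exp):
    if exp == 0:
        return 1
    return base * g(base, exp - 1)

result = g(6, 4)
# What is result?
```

g(6, 4) = 6 * 6 * 6 * 6 = 1296

Answer: 1296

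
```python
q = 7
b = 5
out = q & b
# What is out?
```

Trace:
`q = 7` → q = 7
`b = 5` → b = 5
`out = q & b` → out = 5
So out = 5

Answer: 5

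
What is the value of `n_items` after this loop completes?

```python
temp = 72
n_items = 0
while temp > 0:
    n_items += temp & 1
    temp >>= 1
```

Count set bits in 72 (binary: 0b1001000)
`n_items` takes the values: 0 → 1 → 2

Answer: 2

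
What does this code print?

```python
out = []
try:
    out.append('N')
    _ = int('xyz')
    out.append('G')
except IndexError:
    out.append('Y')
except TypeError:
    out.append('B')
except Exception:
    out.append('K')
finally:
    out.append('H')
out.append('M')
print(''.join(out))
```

Execution trace: 'N' (try body) → 'K' (except Exception) → 'H' (finally) → 'M' (after the try/except). Output: NKHM

Answer: NKHM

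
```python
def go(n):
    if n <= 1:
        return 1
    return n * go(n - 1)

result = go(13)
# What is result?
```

go(13) = 13 * 12 * 11 * 10 * 9 * 8 * 7 * 6 * 5 * 4 * 3 * 2 * 1 = 6227020800

Answer: 6227020800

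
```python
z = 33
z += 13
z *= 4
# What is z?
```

Trace:
`z = 33` → z = 33
`z += 13` → z = 46
`z *= 4` → z = 184
So z = 184

Answer: 184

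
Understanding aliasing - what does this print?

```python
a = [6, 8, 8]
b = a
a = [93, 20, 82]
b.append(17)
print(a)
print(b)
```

Key concept: rebinding vs mutation: a is rebound to a new list, b still points at the original.
Step by step:
`a = [6, 8, 8]` → a = [6, 8, 8]
`b = a` → b = [6, 8, 8] (same object as a)
`a = [93, 20, 82]` → a = [93, 20, 82]
`b.append(17)` → b = [6, 8, 8, 17]
`print(a)` → prints [93, 20, 82]
`print(b)` → prints [6, 8, 8, 17]

Answer:
[93, 20, 82]
[6, 8, 8, 17]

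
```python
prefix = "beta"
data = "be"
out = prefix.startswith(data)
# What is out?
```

Trace:
`prefix = "beta"` → prefix = 'beta'
`data = "be"` → data = 'be'
`out = prefix.startswith(data)` → out = True
So out = True

Answer: True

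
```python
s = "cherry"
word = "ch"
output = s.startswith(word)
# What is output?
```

Trace:
`s = "cherry"` → s = 'cherry'
`word = "ch"` → word = 'ch'
`output = s.startswith(word)` → output = True
So output = True

Answer: True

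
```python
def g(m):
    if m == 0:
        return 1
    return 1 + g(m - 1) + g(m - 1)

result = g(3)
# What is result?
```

g(m) = 1 + 2·g(m-1), g(0)=1. Closed form: (1+1)·2^3 - 1 = 15.

Answer: 15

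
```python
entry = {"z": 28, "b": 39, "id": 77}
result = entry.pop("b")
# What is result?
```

Trace:
`entry = {"z": 28, "b": 39, "id": 77}` → entry = {'z': 28, 'b': 39, 'id': 77}
`result = entry.pop("b")` → entry = {'z': 28, 'id': 77}; result = 39
So result = 39

Answer: 39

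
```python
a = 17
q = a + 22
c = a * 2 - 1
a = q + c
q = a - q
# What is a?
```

Trace:
`a = 17` → a = 17
`q = a + 22` → q = 39
`c = a * 2 - 1` → c = 33
`a = q + c` → a = 72
`q = a - q` → q = 33
So a = 72

Answer: 72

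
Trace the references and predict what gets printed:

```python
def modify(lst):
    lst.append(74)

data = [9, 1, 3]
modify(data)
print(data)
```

Key concept: function modifies passed list.
Step by step:
`data = [9, 1, 3]` → data = [9, 1, 3]
`modify(data)` → data = [9, 1, 3, 74]
`print(data)` → prints [9, 1, 3, 74]

Answer: [9, 1, 3, 74]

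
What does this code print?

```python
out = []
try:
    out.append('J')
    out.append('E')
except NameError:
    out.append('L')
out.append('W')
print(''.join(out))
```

Execution trace: 'J' (try body) → 'E' (try body, no exception) → 'W' (after the try/except). Output: JEW

Answer: JEW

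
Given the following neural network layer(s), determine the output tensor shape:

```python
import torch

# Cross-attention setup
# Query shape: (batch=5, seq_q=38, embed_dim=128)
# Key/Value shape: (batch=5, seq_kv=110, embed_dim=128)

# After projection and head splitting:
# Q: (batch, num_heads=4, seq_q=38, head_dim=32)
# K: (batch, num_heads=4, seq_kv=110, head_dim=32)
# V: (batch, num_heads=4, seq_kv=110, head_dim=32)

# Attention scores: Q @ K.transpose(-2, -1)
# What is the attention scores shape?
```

Input: (5, 38, 128) -> Output: (5, 4, 38, 110)

Answer: (5, 4, 38, 110)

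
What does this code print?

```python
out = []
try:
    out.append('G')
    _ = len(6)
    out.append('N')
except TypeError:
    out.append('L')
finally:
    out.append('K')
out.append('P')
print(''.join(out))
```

Execution trace: 'G' (try body) → 'L' (except TypeError) → 'K' (finally) → 'P' (after the try/except). Output: GLKP

Answer: GLKP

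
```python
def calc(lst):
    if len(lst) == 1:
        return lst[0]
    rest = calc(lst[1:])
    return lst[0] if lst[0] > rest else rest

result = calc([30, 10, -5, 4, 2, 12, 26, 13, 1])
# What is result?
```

Recursive max over [30, 10, -5, 4, 2, 12, 26, 13, 1] = 30

Answer: 30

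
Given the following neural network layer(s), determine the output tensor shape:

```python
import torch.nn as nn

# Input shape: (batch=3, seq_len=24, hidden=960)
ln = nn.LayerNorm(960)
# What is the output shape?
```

Input: (3, 24, 960) -> Output: (3, 24, 960)

Answer: (3, 24, 960)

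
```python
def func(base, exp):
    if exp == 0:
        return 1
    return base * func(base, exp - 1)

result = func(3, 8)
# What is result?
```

func(3, 8) = 3 * 3 * 3 * 3 * 3 * 3 * 3 * 3 = 6561

Answer: 6561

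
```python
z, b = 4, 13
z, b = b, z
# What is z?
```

Trace:
`z, b = 4, 13` → z = 4; b = 13
`z, b = b, z` → z = 13; b = 4
So z = 13

Answer: 13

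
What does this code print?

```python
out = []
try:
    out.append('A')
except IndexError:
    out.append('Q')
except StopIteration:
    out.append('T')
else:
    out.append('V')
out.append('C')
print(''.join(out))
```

Execution trace: 'A' (try body, no exception) → 'V' (else) → 'C' (after the try/except). Output: AVC

Answer: AVC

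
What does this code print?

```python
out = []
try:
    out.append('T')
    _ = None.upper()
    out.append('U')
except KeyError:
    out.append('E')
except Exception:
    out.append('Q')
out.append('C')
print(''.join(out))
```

Execution trace: 'T' (try body) → 'Q' (except Exception) → 'C' (after the try/except). Output: TQC

Answer: TQC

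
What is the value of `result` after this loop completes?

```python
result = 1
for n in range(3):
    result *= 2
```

2^3 = 8
`result` takes the values: 1 → 2 → 4 → 8

Answer: 8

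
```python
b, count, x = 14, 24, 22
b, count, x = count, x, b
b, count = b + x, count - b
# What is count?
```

Trace:
`b, count, x = 14, 24, 22` → b = 14; count = 24; x = 22
`b, count, x = count, x, b` → b = 24; count = 22; x = 14
`b, count = b + x, count - b` → b = 38; count = -2
So count = -2

Answer: -2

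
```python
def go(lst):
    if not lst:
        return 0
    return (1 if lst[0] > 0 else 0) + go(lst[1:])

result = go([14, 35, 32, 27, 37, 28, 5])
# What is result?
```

Count of positive elements in [14, 35, 32, 27, 37, 28, 5] = 7

Answer: 7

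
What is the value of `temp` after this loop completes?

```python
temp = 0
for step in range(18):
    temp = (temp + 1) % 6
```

Increment mod 6, 18 times = 0
`temp` takes the values: 0 → 1 → 2 → 3 → 4 → 5 → 0 → 1 → 2 → 3 → 4 → 5 → 0 → 1 → 2 → 3 → 4 → 5 → 0

Answer: 0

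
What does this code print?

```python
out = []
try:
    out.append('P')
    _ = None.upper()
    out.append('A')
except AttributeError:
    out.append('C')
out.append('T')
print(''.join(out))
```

Execution trace: 'P' (try body) → 'C' (except AttributeError) → 'T' (after the try/except). Output: PCT

Answer: PCT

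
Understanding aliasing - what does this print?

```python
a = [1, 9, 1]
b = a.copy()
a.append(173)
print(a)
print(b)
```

Key concept: list.copy() creates independent copy.
Step by step:
`a = [1, 9, 1]` → a = [1, 9, 1]
`b = a.copy()` → b = [1, 9, 1]
`a.append(173)` → a = [1, 9, 1, 173]
`print(a)` → prints [1, 9, 1, 173]
`print(b)` → prints [1, 9, 1]

Answer:
[1, 9, 1, 173]
[1, 9, 1]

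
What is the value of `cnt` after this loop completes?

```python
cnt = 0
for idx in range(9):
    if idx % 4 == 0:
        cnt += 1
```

Count numbers divisible by 4 in range(9)
`cnt` takes the values: 0 → 1 → 2 → 3

Answer: 3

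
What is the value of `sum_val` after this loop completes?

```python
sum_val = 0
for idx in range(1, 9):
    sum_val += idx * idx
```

Sum of squares 1² to 8² = 204
`sum_val` takes the values: 0 → 1 → 5 → 14 → 30 → 55 → 91 → 140 → 204

Answer: 204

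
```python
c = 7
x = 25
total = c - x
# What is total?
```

Trace:
`c = 7` → c = 7
`x = 25` → x = 25
`total = c - x` → total = -18
So total = -18

Answer: -18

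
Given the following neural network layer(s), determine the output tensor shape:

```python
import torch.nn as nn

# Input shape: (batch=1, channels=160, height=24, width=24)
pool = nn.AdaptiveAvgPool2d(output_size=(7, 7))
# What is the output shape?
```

Input: (1, 160, 24, 24) -> Output: (1, 160, 7, 7)

Answer: (1, 160, 7, 7)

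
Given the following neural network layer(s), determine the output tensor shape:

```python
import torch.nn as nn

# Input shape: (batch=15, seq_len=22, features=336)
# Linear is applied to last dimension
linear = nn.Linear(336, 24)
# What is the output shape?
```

Input: (15, 22, 336) -> Output: (15, 22, 24)

Answer: (15, 22, 24)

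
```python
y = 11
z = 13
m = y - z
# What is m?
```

Trace:
`y = 11` → y = 11
`z = 13` → z = 13
`m = y - z` → m = -2
So m = -2

Answer: -2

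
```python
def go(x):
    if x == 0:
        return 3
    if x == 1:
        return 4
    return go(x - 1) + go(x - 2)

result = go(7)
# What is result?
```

Build up from base cases: go(0)=3, go(1)=4, go(2)=7, go(3)=11, go(4)=18, go(5)=29, go(6)=47, ..., go(7)=76

Answer: 76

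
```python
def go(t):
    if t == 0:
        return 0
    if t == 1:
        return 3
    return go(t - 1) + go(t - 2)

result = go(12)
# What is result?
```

Build up from base cases: go(0)=0, go(1)=3, go(2)=3, go(3)=6, go(4)=9, go(5)=15, go(6)=24, ..., go(12)=432

Answer: 432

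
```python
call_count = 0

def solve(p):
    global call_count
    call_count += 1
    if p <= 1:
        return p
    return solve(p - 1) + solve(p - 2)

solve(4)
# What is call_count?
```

Calls(p) = 1 + Calls(p-1) + Calls(p-2); Calls(0)=Calls(1)=1. For p=4 this gives 9.

Answer: 9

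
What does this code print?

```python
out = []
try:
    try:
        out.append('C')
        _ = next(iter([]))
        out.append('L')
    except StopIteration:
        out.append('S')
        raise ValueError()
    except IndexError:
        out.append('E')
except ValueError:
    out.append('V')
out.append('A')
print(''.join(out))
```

Execution trace: 'C' (inner try body) → 'S' (inner except StopIteration) → 'V' (outer except ValueError) → 'A' (after the try/except). Output: CSVA

Answer: CSVA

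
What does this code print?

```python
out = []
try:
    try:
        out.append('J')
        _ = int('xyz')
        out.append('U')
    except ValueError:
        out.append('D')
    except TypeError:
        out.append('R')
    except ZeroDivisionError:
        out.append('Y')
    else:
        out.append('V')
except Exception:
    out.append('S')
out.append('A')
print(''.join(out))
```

Execution trace: 'J' (inner try body) → 'D' (inner except ValueError) → 'A' (after the try/except). Output: JDA

Answer: JDA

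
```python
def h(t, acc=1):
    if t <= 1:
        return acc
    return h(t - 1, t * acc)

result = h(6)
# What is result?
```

Accumulator trace (n, acc): (6, 1) -> (5, 6) -> (4, 30) -> (3, 120) -> (2, 360) -> (1, 720) -> return 720

Answer: 720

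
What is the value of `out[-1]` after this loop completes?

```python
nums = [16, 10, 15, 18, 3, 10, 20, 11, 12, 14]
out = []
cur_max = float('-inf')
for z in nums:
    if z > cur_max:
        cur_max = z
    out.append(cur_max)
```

Running max ends at 20
`out` takes the values: [] → [16] → [16, 16] → [16, 16, 16] → [16, 16, 16, 18] → [16, 16, 16, 18, 18] → [16, 16, 16, 18, 18, 18] → [16, 16, 16, 18, 18, 18, 20] → [16, 16, 16, 18, 18, 18, 20, 20] → [16, 16, 16, 18, 18, 18, 20, 20, 20] → [16, 16, 16, 18, 18, 18, 20, 20, 20, 20]
So `out[-1]` = 20

Answer: 20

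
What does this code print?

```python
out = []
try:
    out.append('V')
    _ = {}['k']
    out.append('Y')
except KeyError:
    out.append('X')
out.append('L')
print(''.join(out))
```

Execution trace: 'V' (try body) → 'X' (except KeyError) → 'L' (after the try/except). Output: VXL

Answer: VXL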